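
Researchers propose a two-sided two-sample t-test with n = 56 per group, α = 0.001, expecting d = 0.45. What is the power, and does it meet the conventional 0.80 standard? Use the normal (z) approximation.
Power ≈ 0.18; the study is underpowered (power < 0.80)

Power calculation (two-sample t-test, normal approximation):
z_β = d · √(n/2) - z_{α/2}
z_β = 0.45 · √(56/2) - 3.291
z_β = 0.45 · 5.292 - 3.291
z_β = -0.909

Power = Φ(z_β) = Φ(-0.909) ≈ 0.182

Effect size d = 0.45 is small by Cohen's convention (0.2/0.5/0.8).

Threshold: power ≥ 0.80 is conventionally adequate.
Power ≈ 0.18 → the study is underpowered (power < 0.80).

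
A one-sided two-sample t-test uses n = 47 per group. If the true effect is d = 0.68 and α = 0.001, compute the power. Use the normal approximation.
Power ≈ 0.58

Power calculation (two-sample t-test, normal approximation):
z_β = d · √(n/2) - z_α
z_β = 0.68 · √(47/2) - 3.090
z_β = 0.68 · 4.848 - 3.090
z_β = 0.206

Power = Φ(z_β) = Φ(0.206) ≈ 0.582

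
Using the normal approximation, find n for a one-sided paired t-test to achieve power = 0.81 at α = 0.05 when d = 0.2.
n = 160 pairs

Sample size formula (paired t-test, normal approximation):
n = ((z_α + z_β) / d)²

z_α = 1.645 (for α = 0.05, one-sided)
z_β = 0.878 (for power = 0.81)
d = 0.2

n = ((1.645 + 0.878) / 0.2)²
n = (12.615)²
n ≈ 159.14
Round up to the next whole number: n = 160 pairs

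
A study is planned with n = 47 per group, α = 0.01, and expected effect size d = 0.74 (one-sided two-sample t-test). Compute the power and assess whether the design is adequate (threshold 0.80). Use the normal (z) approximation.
Power ≈ 0.90; the study is adequately powered (power ≥ 0.80)

Power calculation (two-sample t-test, normal approximation):
z_β = d · √(n/2) - z_α
z_β = 0.74 · √(47/2) - 2.326
z_β = 0.74 · 4.848 - 2.326
z_β = 1.261

Power = Φ(z_β) = Φ(1.261) ≈ 0.896

Effect size d = 0.74 is medium by Cohen's convention (0.2/0.5/0.8).

Threshold: power ≥ 0.80 is conventionally adequate.
Power ≈ 0.90 → the study is adequately powered (power ≥ 0.80).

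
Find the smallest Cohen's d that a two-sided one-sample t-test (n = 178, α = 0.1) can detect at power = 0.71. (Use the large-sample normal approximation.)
d ≈ 0.16

Minimum detectable effect (one-sample t-test, normal approximation):
d = (z_{α/2} + z_β) / √n
d = (1.645 + 0.553) / √178
d = 2.198 / 13.342
d ≈ 0.16

By Cohen's convention (0.2 small / 0.5 medium / 0.8 large): very small effect.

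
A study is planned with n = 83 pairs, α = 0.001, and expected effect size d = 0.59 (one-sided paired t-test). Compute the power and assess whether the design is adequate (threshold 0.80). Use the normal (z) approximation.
Power ≈ 0.99; the study is adequately powered (power ≥ 0.80)

Power calculation (paired t-test, normal approximation):
z_β = d · √n - z_α
z_β = 0.59 · √83 - 3.090
z_β = 0.59 · 9.110 - 3.090
z_β = 2.285

Power = Φ(z_β) = Φ(2.285) ≈ 0.989

Effect size d = 0.59 is medium by Cohen's convention (0.2/0.5/0.8).

Threshold: power ≥ 0.80 is conventionally adequate.
Power ≈ 0.99 → the study is adequately powered (power ≥ 0.80).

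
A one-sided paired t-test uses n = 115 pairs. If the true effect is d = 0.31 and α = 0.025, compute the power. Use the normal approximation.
Power ≈ 0.91

Power calculation (paired t-test, normal approximation):
z_β = d · √n - z_α
z_β = 0.31 · √115 - 1.960
z_β = 0.31 · 10.724 - 1.960
z_β = 1.364

Power = Φ(z_β) = Φ(1.364) ≈ 0.914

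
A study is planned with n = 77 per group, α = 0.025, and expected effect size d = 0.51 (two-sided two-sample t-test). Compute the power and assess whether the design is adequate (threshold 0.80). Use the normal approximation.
Power ≈ 0.82; the study is adequately powered (power ≥ 0.80)

Power calculation (two-sample t-test, normal approximation):
z_β = d · √(n/2) - z_{α/2}
z_β = 0.51 · √(77/2) - 2.241
z_β = 0.51 · 6.205 - 2.241
z_β = 0.923

Power = Φ(z_β) = Φ(0.923) ≈ 0.822

Effect size d = 0.51 is medium by Cohen's convention (0.2/0.5/0.8).

Threshold: power ≥ 0.80 is conventionally adequate.
Power ≈ 0.82 → the study is adequately powered (power ≥ 0.80).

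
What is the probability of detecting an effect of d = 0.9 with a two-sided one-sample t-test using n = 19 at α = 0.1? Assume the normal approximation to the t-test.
Power ≈ 0.99

Power calculation (one-sample t-test, normal approximation):
z_β = d · √n - z_{α/2}
z_β = 0.9 · √19 - 1.645
z_β = 0.9 · 4.359 - 1.645
z_β = 2.278

Power = Φ(z_β) = Φ(2.278) ≈ 0.989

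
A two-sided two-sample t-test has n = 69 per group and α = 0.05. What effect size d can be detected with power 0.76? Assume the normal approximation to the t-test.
d ≈ 0.45

Minimum detectable effect (two-sample t-test, normal approximation):
d = (z_{α/2} + z_β) / √(n/2)
d = (1.960 + 0.706) / √(69/2)
d = 2.666 / 5.874
d ≈ 0.45

By Cohen's convention (0.2 small / 0.5 medium / 0.8 large): small effect.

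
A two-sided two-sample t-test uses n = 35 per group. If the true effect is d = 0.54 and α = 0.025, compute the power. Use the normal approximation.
Power ≈ 0.51

Power calculation (two-sample t-test, normal approximation):
z_β = d · √(n/2) - z_{α/2}
z_β = 0.54 · √(35/2) - 2.241
z_β = 0.54 · 4.183 - 2.241
z_β = 0.018

Power = Φ(z_β) = Φ(0.018) ≈ 0.507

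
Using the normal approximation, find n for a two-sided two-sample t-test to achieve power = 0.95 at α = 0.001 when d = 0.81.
n = 75 per group

Sample size formula (two-sample t-test, normal approximation):
n = 2 · ((z_{α/2} + z_β) / d)²

z_{α/2} = 3.291 (for α = 0.001, two-sided)
z_β = 1.645 (for power = 0.95)
d = 0.81

n = 2 · ((3.291 + 1.645) / 0.81)²
n = 2 · (6.094)²
n ≈ 74.27
Round up to the next whole number: n = 75 per group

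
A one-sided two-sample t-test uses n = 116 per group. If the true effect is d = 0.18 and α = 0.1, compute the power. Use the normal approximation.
Power ≈ 0.54

Power calculation (two-sample t-test, normal approximation):
z_β = d · √(n/2) - z_α
z_β = 0.18 · √(116/2) - 1.282
z_β = 0.18 · 7.616 - 1.282
z_β = 0.089

Power = Φ(z_β) = Φ(0.089) ≈ 0.536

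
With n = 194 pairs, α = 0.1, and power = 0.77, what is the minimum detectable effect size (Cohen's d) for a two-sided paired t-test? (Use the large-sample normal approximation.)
d ≈ 0.17

Minimum detectable effect (paired t-test, normal approximation):
d = (z_{α/2} + z_β) / √n
d = (1.645 + 0.739) / √194
d = 2.384 / 13.928
d ≈ 0.17

By Cohen's convention (0.2 small / 0.5 medium / 0.8 large): very small effect.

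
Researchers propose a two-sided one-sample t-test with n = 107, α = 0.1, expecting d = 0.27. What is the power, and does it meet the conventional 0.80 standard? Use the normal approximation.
Power ≈ 0.87; the study is adequately powered (power ≥ 0.80)

Power calculation (one-sample t-test, normal approximation):
z_β = d · √n - z_{α/2}
z_β = 0.27 · √107 - 1.645
z_β = 0.27 · 10.344 - 1.645
z_β = 1.148

Power = Φ(z_β) = Φ(1.148) ≈ 0.875

Effect size d = 0.27 is small by Cohen's convention (0.2/0.5/0.8).

Threshold: power ≥ 0.80 is conventionally adequate.
Power ≈ 0.87 → the study is adequately powered (power ≥ 0.80).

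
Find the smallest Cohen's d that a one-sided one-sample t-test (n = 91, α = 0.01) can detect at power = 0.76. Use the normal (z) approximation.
d ≈ 0.32

Minimum detectable effect (one-sample t-test, normal approximation):
d = (z_α + z_β) / √n
d = (2.326 + 0.706) / √91
d = 3.033 / 9.539
d ≈ 0.32

By Cohen's convention (0.2 small / 0.5 medium / 0.8 large): small effect.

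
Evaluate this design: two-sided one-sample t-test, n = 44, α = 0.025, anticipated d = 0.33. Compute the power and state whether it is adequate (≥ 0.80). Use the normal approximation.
Power ≈ 0.48; the study is underpowered (power < 0.80)

Power calculation (one-sample t-test, normal approximation):
z_β = d · √n - z_{α/2}
z_β = 0.33 · √44 - 2.241
z_β = 0.33 · 6.633 - 2.241
z_β = -0.052

Power = Φ(z_β) = Φ(-0.052) ≈ 0.479

Effect size d = 0.33 is small by Cohen's convention (0.2/0.5/0.8).

Threshold: power ≥ 0.80 is conventionally adequate.
Power ≈ 0.48 → the study is underpowered (power < 0.80).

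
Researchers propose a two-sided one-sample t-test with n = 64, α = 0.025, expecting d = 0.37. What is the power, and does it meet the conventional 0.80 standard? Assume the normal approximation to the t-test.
Power ≈ 0.76; the study is underpowered (power < 0.80)

Power calculation (one-sample t-test, normal approximation):
z_β = d · √n - z_{α/2}
z_β = 0.37 · √64 - 2.241
z_β = 0.37 · 8.000 - 2.241
z_β = 0.719

Power = Φ(z_β) = Φ(0.719) ≈ 0.764

Effect size d = 0.37 is small by Cohen's convention (0.2/0.5/0.8).

Threshold: power ≥ 0.80 is conventionally adequate.
Power ≈ 0.76 → the study is underpowered (power < 0.80).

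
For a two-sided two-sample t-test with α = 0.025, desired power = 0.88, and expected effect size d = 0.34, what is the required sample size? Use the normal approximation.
n = 202 per group

Sample size formula (two-sample t-test, normal approximation):
n = 2 · ((z_{α/2} + z_β) / d)²

z_{α/2} = 2.241 (for α = 0.025, two-sided)
z_β = 1.175 (for power = 0.88)
d = 0.34

n = 2 · ((2.241 + 1.175) / 0.34)²
n = 2 · (10.047)²
n ≈ 201.88
Round up to the next whole number: n = 202 per group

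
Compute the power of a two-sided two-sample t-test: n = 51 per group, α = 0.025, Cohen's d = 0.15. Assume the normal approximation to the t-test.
Power ≈ 0.07

Power calculation (two-sample t-test, normal approximation):
z_β = d · √(n/2) - z_{α/2}
z_β = 0.15 · √(51/2) - 2.241
z_β = 0.15 · 5.050 - 2.241
z_β = -1.484

Power = Φ(z_β) = Φ(-1.484) ≈ 0.069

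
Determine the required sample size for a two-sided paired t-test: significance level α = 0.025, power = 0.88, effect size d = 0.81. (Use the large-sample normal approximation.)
n = 18 pairs

Sample size formula (paired t-test, normal approximation):
n = ((z_{α/2} + z_β) / d)²

z_{α/2} = 2.241 (for α = 0.025, two-sided)
z_β = 1.175 (for power = 0.88)
d = 0.81

n = ((2.241 + 1.175) / 0.81)²
n = (4.217)²
n ≈ 17.78
Round up to the next whole number: n = 18 pairs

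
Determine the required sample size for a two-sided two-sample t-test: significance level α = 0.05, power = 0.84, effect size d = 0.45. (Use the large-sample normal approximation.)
n = 87 per group

Sample size formula (two-sample t-test, normal approximation):
n = 2 · ((z_{α/2} + z_β) / d)²

z_{α/2} = 1.960 (for α = 0.05, two-sided)
z_β = 0.994 (for power = 0.84)
d = 0.45

n = 2 · ((1.960 + 0.994) / 0.45)²
n = 2 · (6.564)²
n ≈ 86.17
Round up to the next whole number: n = 87 per group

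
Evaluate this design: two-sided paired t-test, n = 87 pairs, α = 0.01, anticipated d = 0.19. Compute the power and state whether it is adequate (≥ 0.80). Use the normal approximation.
Power ≈ 0.21; the study is underpowered (power < 0.80)

Power calculation (paired t-test, normal approximation):
z_β = d · √n - z_{α/2}
z_β = 0.19 · √87 - 2.576
z_β = 0.19 · 9.327 - 2.576
z_β = -0.804

Power = Φ(z_β) = Φ(-0.804) ≈ 0.211

Effect size d = 0.19 is very small by Cohen's convention (0.2/0.5/0.8).

Threshold: power ≥ 0.80 is conventionally adequate.
Power ≈ 0.21 → the study is underpowered (power < 0.80).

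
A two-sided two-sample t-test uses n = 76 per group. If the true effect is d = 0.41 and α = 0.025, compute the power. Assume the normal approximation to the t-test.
Power ≈ 0.61

Power calculation (two-sample t-test, normal approximation):
z_β = d · √(n/2) - z_{α/2}
z_β = 0.41 · √(76/2) - 2.241
z_β = 0.41 · 6.164 - 2.241
z_β = 0.286

Power = Φ(z_β) = Φ(0.286) ≈ 0.613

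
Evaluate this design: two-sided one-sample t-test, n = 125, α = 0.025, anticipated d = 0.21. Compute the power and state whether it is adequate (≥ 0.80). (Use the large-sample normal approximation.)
Power ≈ 0.54; the study is underpowered (power < 0.80)

Power calculation (one-sample t-test, normal approximation):
z_β = d · √n - z_{α/2}
z_β = 0.21 · √125 - 2.241
z_β = 0.21 · 11.180 - 2.241
z_β = 0.106

Power = Φ(z_β) = Φ(0.106) ≈ 0.542

Effect size d = 0.21 is small by Cohen's convention (0.2/0.5/0.8).

Threshold: power ≥ 0.80 is conventionally adequate.
Power ≈ 0.54 → the study is underpowered (power < 0.80).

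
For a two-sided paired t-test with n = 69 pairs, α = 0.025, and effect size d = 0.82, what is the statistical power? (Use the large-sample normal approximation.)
Power ≈ 1.00

Power calculation (paired t-test, normal approximation):
z_β = d · √n - z_{α/2}
z_β = 0.82 · √69 - 2.241
z_β = 0.82 · 8.307 - 2.241
z_β = 4.570

Power = Φ(z_β) = Φ(4.570) ≈ 1.000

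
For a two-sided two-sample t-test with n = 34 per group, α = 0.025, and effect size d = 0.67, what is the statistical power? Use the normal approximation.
Power ≈ 0.70

Power calculation (two-sample t-test, normal approximation):
z_β = d · √(n/2) - z_{α/2}
z_β = 0.67 · √(34/2) - 2.241
z_β = 0.67 · 4.123 - 2.241
z_β = 0.521

Power = Φ(z_β) = Φ(0.521) ≈ 0.699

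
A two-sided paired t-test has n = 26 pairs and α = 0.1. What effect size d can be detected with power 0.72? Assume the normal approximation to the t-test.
d ≈ 0.44

Minimum detectable effect (paired t-test, normal approximation):
d = (z_{α/2} + z_β) / √n
d = (1.645 + 0.583) / √26
d = 2.228 / 5.099
d ≈ 0.44

By Cohen's convention (0.2 small / 0.5 medium / 0.8 large): small effect.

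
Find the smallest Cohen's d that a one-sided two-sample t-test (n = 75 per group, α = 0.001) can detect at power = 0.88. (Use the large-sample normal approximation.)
d ≈ 0.70

Minimum detectable effect (two-sample t-test, normal approximation):
d = (z_α + z_β) / √(n/2)
d = (3.090 + 1.175) / √(75/2)
d = 4.265 / 6.124
d ≈ 0.70

By Cohen's convention (0.2 small / 0.5 medium / 0.8 large): medium effect.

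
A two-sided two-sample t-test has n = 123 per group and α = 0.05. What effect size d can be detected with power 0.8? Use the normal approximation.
d ≈ 0.36

Minimum detectable effect (two-sample t-test, normal approximation):
d = (z_{α/2} + z_β) / √(n/2)
d = (1.960 + 0.842) / √(123/2)
d = 2.802 / 7.842
d ≈ 0.36

By Cohen's convention (0.2 small / 0.5 medium / 0.8 large): small effect.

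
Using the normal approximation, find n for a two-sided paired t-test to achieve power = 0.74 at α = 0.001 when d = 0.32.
n = 152 pairs

Sample size formula (paired t-test, normal approximation):
n = ((z_{α/2} + z_β) / d)²

z_{α/2} = 3.291 (for α = 0.001, two-sided)
z_β = 0.643 (for power = 0.74)
d = 0.32

n = ((3.291 + 0.643) / 0.32)²
n = (12.294)²
n ≈ 151.14
Round up to the next whole number: n = 152 pairs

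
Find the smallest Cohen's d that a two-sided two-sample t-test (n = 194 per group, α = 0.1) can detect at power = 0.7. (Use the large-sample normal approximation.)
d ≈ 0.22

Minimum detectable effect (two-sample t-test, normal approximation):
d = (z_{α/2} + z_β) / √(n/2)
d = (1.645 + 0.524) / √(194/2)
d = 2.169 / 9.849
d ≈ 0.22

By Cohen's convention (0.2 small / 0.5 medium / 0.8 large): small effect.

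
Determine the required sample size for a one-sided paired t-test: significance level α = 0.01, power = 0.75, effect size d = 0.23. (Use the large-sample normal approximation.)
n = 171 pairs

Sample size formula (paired t-test, normal approximation):
n = ((z_α + z_β) / d)²

z_α = 2.326 (for α = 0.01, one-sided)
z_β = 0.674 (for power = 0.75)
d = 0.23

n = ((2.326 + 0.674) / 0.23)²
n = (13.043)²
n ≈ 170.12
Round up to the next whole number: n = 171 pairs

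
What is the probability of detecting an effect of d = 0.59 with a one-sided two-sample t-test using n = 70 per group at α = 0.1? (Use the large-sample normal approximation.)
Power ≈ 0.99

Power calculation (two-sample t-test, normal approximation):
z_β = d · √(n/2) - z_α
z_β = 0.59 · √(70/2) - 1.282
z_β = 0.59 · 5.916 - 1.282
z_β = 2.209

Power = Φ(z_β) = Φ(2.209) ≈ 0.986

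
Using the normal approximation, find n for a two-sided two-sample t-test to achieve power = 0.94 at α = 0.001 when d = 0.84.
n = 67 per group

Sample size formula (two-sample t-test, normal approximation):
n = 2 · ((z_{α/2} + z_β) / d)²

z_{α/2} = 3.291 (for α = 0.001, two-sided)
z_β = 1.555 (for power = 0.94)
d = 0.84

n = 2 · ((3.291 + 1.555) / 0.84)²
n = 2 · (5.769)²
n ≈ 66.56
Round up to the next whole number: n = 67 per group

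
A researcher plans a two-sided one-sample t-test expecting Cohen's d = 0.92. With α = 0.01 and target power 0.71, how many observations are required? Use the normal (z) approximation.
n = 12

Sample size formula (one-sample t-test, normal approximation):
n = ((z_{α/2} + z_β) / d)²

z_{α/2} = 2.576 (for α = 0.01, two-sided)
z_β = 0.553 (for power = 0.71)
d = 0.92

n = ((2.576 + 0.553) / 0.92)²
n = (3.401)²
n ≈ 11.57
Round up to the next whole number: n = 12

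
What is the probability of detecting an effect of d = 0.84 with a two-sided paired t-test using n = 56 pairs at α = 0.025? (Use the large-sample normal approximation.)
Power ≈ 1.00

Power calculation (paired t-test, normal approximation):
z_β = d · √n - z_{α/2}
z_β = 0.84 · √56 - 2.241
z_β = 0.84 · 7.483 - 2.241
z_β = 4.045

Power = Φ(z_β) = Φ(4.045) ≈ 1.000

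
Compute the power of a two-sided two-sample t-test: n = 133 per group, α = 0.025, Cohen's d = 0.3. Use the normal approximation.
Power ≈ 0.58

Power calculation (two-sample t-test, normal approximation):
z_β = d · √(n/2) - z_{α/2}
z_β = 0.3 · √(133/2) - 2.241
z_β = 0.3 · 8.155 - 2.241
z_β = 0.205

Power = Φ(z_β) = Φ(0.205) ≈ 0.581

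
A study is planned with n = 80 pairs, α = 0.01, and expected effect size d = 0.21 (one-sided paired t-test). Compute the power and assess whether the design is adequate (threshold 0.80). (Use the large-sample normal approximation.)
Power ≈ 0.33; the study is underpowered (power < 0.80)

Power calculation (paired t-test, normal approximation):
z_β = d · √n - z_α
z_β = 0.21 · √80 - 2.326
z_β = 0.21 · 8.944 - 2.326
z_β = -0.448

Power = Φ(z_β) = Φ(-0.448) ≈ 0.327

Effect size d = 0.21 is small by Cohen's convention (0.2/0.5/0.8).

Threshold: power ≥ 0.80 is conventionally adequate.
Power ≈ 0.33 → the study is underpowered (power < 0.80).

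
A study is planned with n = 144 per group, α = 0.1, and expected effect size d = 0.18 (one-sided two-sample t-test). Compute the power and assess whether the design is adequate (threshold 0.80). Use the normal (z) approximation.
Power ≈ 0.60; the study is underpowered (power < 0.80)

Power calculation (two-sample t-test, normal approximation):
z_β = d · √(n/2) - z_α
z_β = 0.18 · √(144/2) - 1.282
z_β = 0.18 · 8.485 - 1.282
z_β = 0.246

Power = Φ(z_β) = Φ(0.246) ≈ 0.597

Effect size d = 0.18 is very small by Cohen's convention (0.2/0.5/0.8).

Threshold: power ≥ 0.80 is conventionally adequate.
Power ≈ 0.60 → the study is underpowered (power < 0.80).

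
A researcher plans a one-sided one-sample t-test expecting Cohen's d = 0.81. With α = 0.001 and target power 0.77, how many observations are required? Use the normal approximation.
n = 23

Sample size formula (one-sample t-test, normal approximation):
n = ((z_α + z_β) / d)²

z_α = 3.090 (for α = 0.001, one-sided)
z_β = 0.739 (for power = 0.77)
d = 0.81

n = ((3.090 + 0.739) / 0.81)²
n = (4.727)²
n ≈ 22.34
Round up to the next whole number: n = 23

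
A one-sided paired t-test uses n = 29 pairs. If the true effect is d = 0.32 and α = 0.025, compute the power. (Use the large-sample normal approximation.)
Power ≈ 0.41

Power calculation (paired t-test, normal approximation):
z_β = d · √n - z_α
z_β = 0.32 · √29 - 1.960
z_β = 0.32 · 5.385 - 1.960
z_β = -0.237

Power = Φ(z_β) = Φ(-0.237) ≈ 0.406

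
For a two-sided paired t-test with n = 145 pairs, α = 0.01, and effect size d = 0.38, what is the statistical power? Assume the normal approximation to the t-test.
Power ≈ 0.98

Power calculation (paired t-test, normal approximation):
z_β = d · √n - z_{α/2}
z_β = 0.38 · √145 - 2.576
z_β = 0.38 · 12.042 - 2.576
z_β = 2.000

Power = Φ(z_β) = Φ(2.000) ≈ 0.977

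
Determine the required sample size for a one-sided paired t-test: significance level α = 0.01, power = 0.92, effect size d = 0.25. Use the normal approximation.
n = 223 pairs

Sample size formula (paired t-test, normal approximation):
n = ((z_α + z_β) / d)²

z_α = 2.326 (for α = 0.01, one-sided)
z_β = 1.405 (for power = 0.92)
d = 0.25

n = ((2.326 + 1.405) / 0.25)²
n = (14.924)²
n ≈ 222.73
Round up to the next whole number: n = 223 pairs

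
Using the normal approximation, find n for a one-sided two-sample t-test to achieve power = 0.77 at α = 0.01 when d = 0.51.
n = 73 per group

Sample size formula (two-sample t-test, normal approximation):
n = 2 · ((z_α + z_β) / d)²

z_α = 2.326 (for α = 0.01, one-sided)
z_β = 0.739 (for power = 0.77)
d = 0.51

n = 2 · ((2.326 + 0.739) / 0.51)²
n = 2 · (6.010)²
n ≈ 72.24
Round up to the next whole number: n = 73 per group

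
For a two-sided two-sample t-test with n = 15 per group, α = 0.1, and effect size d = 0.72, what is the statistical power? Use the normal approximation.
Power ≈ 0.63

Power calculation (two-sample t-test, normal approximation):
z_β = d · √(n/2) - z_{α/2}
z_β = 0.72 · √(15/2) - 1.645
z_β = 0.72 · 2.739 - 1.645
z_β = 0.327

Power = Φ(z_β) = Φ(0.327) ≈ 0.628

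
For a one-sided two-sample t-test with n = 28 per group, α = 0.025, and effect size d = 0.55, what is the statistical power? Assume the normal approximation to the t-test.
Power ≈ 0.54

Power calculation (two-sample t-test, normal approximation):
z_β = d · √(n/2) - z_α
z_β = 0.55 · √(28/2) - 1.960
z_β = 0.55 · 3.742 - 1.960
z_β = 0.098

Power = Φ(z_β) = Φ(0.098) ≈ 0.539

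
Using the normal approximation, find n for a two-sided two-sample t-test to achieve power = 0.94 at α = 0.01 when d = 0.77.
n = 58 per group

Sample size formula (two-sample t-test, normal approximation):
n = 2 · ((z_{α/2} + z_β) / d)²

z_{α/2} = 2.576 (for α = 0.01, two-sided)
z_β = 1.555 (for power = 0.94)
d = 0.77

n = 2 · ((2.576 + 1.555) / 0.77)²
n = 2 · (5.365)²
n ≈ 57.57
Round up to the next whole number: n = 58 per group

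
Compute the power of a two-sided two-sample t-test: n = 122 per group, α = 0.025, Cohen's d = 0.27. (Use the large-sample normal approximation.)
Power ≈ 0.45

Power calculation (two-sample t-test, normal approximation):
z_β = d · √(n/2) - z_{α/2}
z_β = 0.27 · √(122/2) - 2.241
z_β = 0.27 · 7.810 - 2.241
z_β = -0.133

Power = Φ(z_β) = Φ(-0.133) ≈ 0.447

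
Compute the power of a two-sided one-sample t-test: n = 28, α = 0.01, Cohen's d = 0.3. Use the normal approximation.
Power ≈ 0.16

Power calculation (one-sample t-test, normal approximation):
z_β = d · √n - z_{α/2}
z_β = 0.3 · √28 - 2.576
z_β = 0.3 · 5.292 - 2.576
z_β = -0.988

Power = Φ(z_β) = Φ(-0.988) ≈ 0.161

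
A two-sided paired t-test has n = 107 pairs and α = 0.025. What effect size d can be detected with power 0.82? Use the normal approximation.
d ≈ 0.31

Minimum detectable effect (paired t-test, normal approximation):
d = (z_{α/2} + z_β) / √n
d = (2.241 + 0.915) / √107
d = 3.157 / 10.344
d ≈ 0.31

By Cohen's convention (0.2 small / 0.5 medium / 0.8 large): small effect.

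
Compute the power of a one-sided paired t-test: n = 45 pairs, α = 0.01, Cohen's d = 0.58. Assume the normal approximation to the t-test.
Power ≈ 0.94

Power calculation (paired t-test, normal approximation):
z_β = d · √n - z_α
z_β = 0.58 · √45 - 2.326
z_β = 0.58 · 6.708 - 2.326
z_β = 1.564

Power = Φ(z_β) = Φ(1.564) ≈ 0.941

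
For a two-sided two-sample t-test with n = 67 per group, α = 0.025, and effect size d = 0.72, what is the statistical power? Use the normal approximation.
Power ≈ 0.97

Power calculation (two-sample t-test, normal approximation):
z_β = d · √(n/2) - z_{α/2}
z_β = 0.72 · √(67/2) - 2.241
z_β = 0.72 · 5.788 - 2.241
z_β = 1.926

Power = Φ(z_β) = Φ(1.926) ≈ 0.973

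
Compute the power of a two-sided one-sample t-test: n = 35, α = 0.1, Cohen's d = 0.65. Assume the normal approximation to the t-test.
Power ≈ 0.99

Power calculation (one-sample t-test, normal approximation):
z_β = d · √n - z_{α/2}
z_β = 0.65 · √35 - 1.645
z_β = 0.65 · 5.916 - 1.645
z_β = 2.201

Power = Φ(z_β) = Φ(2.201) ≈ 0.986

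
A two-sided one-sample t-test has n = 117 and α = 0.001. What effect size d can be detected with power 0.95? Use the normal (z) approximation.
d ≈ 0.46

Minimum detectable effect (one-sample t-test, normal approximation):
d = (z_{α/2} + z_β) / √n
d = (3.291 + 1.645) / √117
d = 4.935 / 10.817
d ≈ 0.46

By Cohen's convention (0.2 small / 0.5 medium / 0.8 large): small effect.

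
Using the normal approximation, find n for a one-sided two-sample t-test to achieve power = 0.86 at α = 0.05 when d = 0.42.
n = 85 per group

Sample size formula (two-sample t-test, normal approximation):
n = 2 · ((z_α + z_β) / d)²

z_α = 1.645 (for α = 0.05, one-sided)
z_β = 1.080 (for power = 0.86)
d = 0.42

n = 2 · ((1.645 + 1.080) / 0.42)²
n = 2 · (6.488)²
n ≈ 84.19
Round up to the next whole number: n = 85 per group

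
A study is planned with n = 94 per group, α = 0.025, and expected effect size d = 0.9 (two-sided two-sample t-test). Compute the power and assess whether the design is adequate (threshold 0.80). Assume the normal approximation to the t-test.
Power ≈ 1.00; the study is adequately powered (power ≥ 0.80)

Power calculation (two-sample t-test, normal approximation):
z_β = d · √(n/2) - z_{α/2}
z_β = 0.9 · √(94/2) - 2.241
z_β = 0.9 · 6.856 - 2.241
z_β = 3.929

Power = Φ(z_β) = Φ(3.929) ≈ 1.000

Effect size d = 0.9 is large by Cohen's convention (0.2/0.5/0.8).

Threshold: power ≥ 0.80 is conventionally adequate.
Power ≈ 1.00 → the study is adequately powered (power ≥ 0.80).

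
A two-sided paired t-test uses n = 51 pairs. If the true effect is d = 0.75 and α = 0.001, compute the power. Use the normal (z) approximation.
Power ≈ 0.98

Power calculation (paired t-test, normal approximation):
z_β = d · √n - z_{α/2}
z_β = 0.75 · √51 - 3.291
z_β = 0.75 · 7.141 - 3.291
z_β = 2.066

Power = Φ(z_β) = Φ(2.066) ≈ 0.981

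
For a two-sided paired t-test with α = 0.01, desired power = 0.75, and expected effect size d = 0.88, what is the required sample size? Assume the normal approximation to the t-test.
n = 14 pairs

Sample size formula (paired t-test, normal approximation):
n = ((z_{α/2} + z_β) / d)²

z_{α/2} = 2.576 (for α = 0.01, two-sided)
z_β = 0.674 (for power = 0.75)
d = 0.88

n = ((2.576 + 0.674) / 0.88)²
n = (3.693)²
n ≈ 13.64
Round up to the next whole number: n = 14 pairs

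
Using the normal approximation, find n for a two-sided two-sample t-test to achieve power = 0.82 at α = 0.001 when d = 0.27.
n = 486 per group

Sample size formula (two-sample t-test, normal approximation):
n = 2 · ((z_{α/2} + z_β) / d)²

z_{α/2} = 3.291 (for α = 0.001, two-sided)
z_β = 0.915 (for power = 0.82)
d = 0.27

n = 2 · ((3.291 + 0.915) / 0.27)²
n = 2 · (15.578)²
n ≈ 485.35
Round up to the next whole number: n = 486 per group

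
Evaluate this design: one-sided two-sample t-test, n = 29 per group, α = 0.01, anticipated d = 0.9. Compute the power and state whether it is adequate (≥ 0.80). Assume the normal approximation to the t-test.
Power ≈ 0.86; the study is adequately powered (power ≥ 0.80)

Power calculation (two-sample t-test, normal approximation):
z_β = d · √(n/2) - z_α
z_β = 0.9 · √(29/2) - 2.326
z_β = 0.9 · 3.808 - 2.326
z_β = 1.101

Power = Φ(z_β) = Φ(1.101) ≈ 0.864

Effect size d = 0.9 is large by Cohen's convention (0.2/0.5/0.8).

Threshold: power ≥ 0.80 is conventionally adequate.
Power ≈ 0.86 → the study is adequately powered (power ≥ 0.80).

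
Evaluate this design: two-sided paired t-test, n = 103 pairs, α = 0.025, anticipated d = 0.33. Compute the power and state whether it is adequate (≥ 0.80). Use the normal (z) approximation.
Power ≈ 0.87; the study is adequately powered (power ≥ 0.80)

Power calculation (paired t-test, normal approximation):
z_β = d · √n - z_{α/2}
z_β = 0.33 · √103 - 2.241
z_β = 0.33 · 10.149 - 2.241
z_β = 1.108

Power = Φ(z_β) = Φ(1.108) ≈ 0.866

Effect size d = 0.33 is small by Cohen's convention (0.2/0.5/0.8).

Threshold: power ≥ 0.80 is conventionally adequate.
Power ≈ 0.87 → the study is adequately powered (power ≥ 0.80).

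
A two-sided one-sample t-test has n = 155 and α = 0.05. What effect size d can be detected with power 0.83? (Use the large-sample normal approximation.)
d ≈ 0.23

Minimum detectable effect (one-sample t-test, normal approximation):
d = (z_{α/2} + z_β) / √n
d = (1.960 + 0.954) / √155
d = 2.914 / 12.450
d ≈ 0.23

By Cohen's convention (0.2 small / 0.5 medium / 0.8 large): small effect.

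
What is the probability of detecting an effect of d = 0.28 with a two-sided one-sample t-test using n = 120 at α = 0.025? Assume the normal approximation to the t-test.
Power ≈ 0.80

Power calculation (one-sample t-test, normal approximation):
z_β = d · √n - z_{α/2}
z_β = 0.28 · √120 - 2.241
z_β = 0.28 · 10.954 - 2.241
z_β = 0.826

Power = Φ(z_β) = Φ(0.826) ≈ 0.796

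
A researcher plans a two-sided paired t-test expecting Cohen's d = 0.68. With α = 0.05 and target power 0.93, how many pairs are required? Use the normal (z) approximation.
n = 26 pairs

Sample size formula (paired t-test, normal approximation):
n = ((z_{α/2} + z_β) / d)²

z_{α/2} = 1.960 (for α = 0.05, two-sided)
z_β = 1.476 (for power = 0.93)
d = 0.68

n = ((1.960 + 1.476) / 0.68)²
n = (5.053)²
n ≈ 25.53
Round up to the next whole number: n = 26 pairs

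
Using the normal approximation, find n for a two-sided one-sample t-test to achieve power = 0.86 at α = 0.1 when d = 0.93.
n = 9

Sample size formula (one-sample t-test, normal approximation):
n = ((z_{α/2} + z_β) / d)²

z_{α/2} = 1.645 (for α = 0.1, two-sided)
z_β = 1.080 (for power = 0.86)
d = 0.93

n = ((1.645 + 1.080) / 0.93)²
n = (2.930)²
n ≈ 8.58
Round up to the next whole number: n = 9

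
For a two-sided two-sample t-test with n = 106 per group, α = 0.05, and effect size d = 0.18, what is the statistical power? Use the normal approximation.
Power ≈ 0.26

Power calculation (two-sample t-test, normal approximation):
z_β = d · √(n/2) - z_{α/2}
z_β = 0.18 · √(106/2) - 1.960
z_β = 0.18 · 7.280 - 1.960
z_β = -0.650

Power = Φ(z_β) = Φ(-0.650) ≈ 0.258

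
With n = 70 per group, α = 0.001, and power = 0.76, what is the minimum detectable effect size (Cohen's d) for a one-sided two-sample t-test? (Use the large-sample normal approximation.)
d ≈ 0.64

Minimum detectable effect (two-sample t-test, normal approximation):
d = (z_α + z_β) / √(n/2)
d = (3.090 + 0.706) / √(70/2)
d = 3.797 / 5.916
d ≈ 0.64

By Cohen's convention (0.2 small / 0.5 medium / 0.8 large): medium effect.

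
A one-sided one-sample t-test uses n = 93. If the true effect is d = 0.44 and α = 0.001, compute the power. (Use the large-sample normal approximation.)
Power ≈ 0.88

Power calculation (one-sample t-test, normal approximation):
z_β = d · √n - z_α
z_β = 0.44 · √93 - 3.090
z_β = 0.44 · 9.644 - 3.090
z_β = 1.153

Power = Φ(z_β) = Φ(1.153) ≈ 0.876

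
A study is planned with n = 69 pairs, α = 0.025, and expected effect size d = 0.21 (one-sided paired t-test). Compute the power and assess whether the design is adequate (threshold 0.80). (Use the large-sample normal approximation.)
Power ≈ 0.41; the study is underpowered (power < 0.80)

Power calculation (paired t-test, normal approximation):
z_β = d · √n - z_α
z_β = 0.21 · √69 - 1.960
z_β = 0.21 · 8.307 - 1.960
z_β = -0.216

Power = Φ(z_β) = Φ(-0.216) ≈ 0.415

Effect size d = 0.21 is small by Cohen's convention (0.2/0.5/0.8).

Threshold: power ≥ 0.80 is conventionally adequate.
Power ≈ 0.41 → the study is underpowered (power < 0.80).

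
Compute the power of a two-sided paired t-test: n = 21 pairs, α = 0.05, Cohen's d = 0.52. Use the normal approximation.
Power ≈ 0.66

Power calculation (paired t-test, normal approximation):
z_β = d · √n - z_{α/2}
z_β = 0.52 · √21 - 1.960
z_β = 0.52 · 4.583 - 1.960
z_β = 0.423

Power = Φ(z_β) = Φ(0.423) ≈ 0.664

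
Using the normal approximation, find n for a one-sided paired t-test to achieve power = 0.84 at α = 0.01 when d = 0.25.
n = 177 pairs

Sample size formula (paired t-test, normal approximation):
n = ((z_α + z_β) / d)²

z_α = 2.326 (for α = 0.01, one-sided)
z_β = 0.994 (for power = 0.84)
d = 0.25

n = ((2.326 + 0.994) / 0.25)²
n = (13.280)²
n ≈ 176.36
Round up to the next whole number: n = 177 pairs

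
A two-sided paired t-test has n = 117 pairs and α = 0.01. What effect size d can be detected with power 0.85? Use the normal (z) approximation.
d ≈ 0.33

Minimum detectable effect (paired t-test, normal approximation):
d = (z_{α/2} + z_β) / √n
d = (2.576 + 1.036) / √117
d = 3.612 / 10.817
d ≈ 0.33

By Cohen's convention (0.2 small / 0.5 medium / 0.8 large): small effect.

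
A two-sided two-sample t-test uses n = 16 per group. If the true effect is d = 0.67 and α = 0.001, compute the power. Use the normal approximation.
Power ≈ 0.08

Power calculation (two-sample t-test, normal approximation):
z_β = d · √(n/2) - z_{α/2}
z_β = 0.67 · √(16/2) - 3.291
z_β = 0.67 · 2.828 - 3.291
z_β = -1.395

Power = Φ(z_β) = Φ(-1.395) ≈ 0.081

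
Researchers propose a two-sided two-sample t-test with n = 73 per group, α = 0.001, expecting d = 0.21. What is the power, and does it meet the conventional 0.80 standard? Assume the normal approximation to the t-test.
Power ≈ 0.02; the study is underpowered (power < 0.80)

Power calculation (two-sample t-test, normal approximation):
z_β = d · √(n/2) - z_{α/2}
z_β = 0.21 · √(73/2) - 3.291
z_β = 0.21 · 6.042 - 3.291
z_β = -2.022

Power = Φ(z_β) = Φ(-2.022) ≈ 0.022

Effect size d = 0.21 is small by Cohen's convention (0.2/0.5/0.8).

Threshold: power ≥ 0.80 is conventionally adequate.
Power ≈ 0.02 → the study is underpowered (power < 0.80).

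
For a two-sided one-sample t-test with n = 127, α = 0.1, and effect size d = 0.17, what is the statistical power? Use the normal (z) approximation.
Power ≈ 0.61

Power calculation (one-sample t-test, normal approximation):
z_β = d · √n - z_{α/2}
z_β = 0.17 · √127 - 1.645
z_β = 0.17 · 11.269 - 1.645
z_β = 0.271

Power = Φ(z_β) = Φ(0.271) ≈ 0.607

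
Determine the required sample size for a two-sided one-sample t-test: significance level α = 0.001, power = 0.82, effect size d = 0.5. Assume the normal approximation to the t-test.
n = 71

Sample size formula (one-sample t-test, normal approximation):
n = ((z_{α/2} + z_β) / d)²

z_{α/2} = 3.291 (for α = 0.001, two-sided)
z_β = 0.915 (for power = 0.82)
d = 0.5

n = ((3.291 + 0.915) / 0.5)²
n = (8.412)²
n ≈ 70.76
Round up to the next whole number: n = 71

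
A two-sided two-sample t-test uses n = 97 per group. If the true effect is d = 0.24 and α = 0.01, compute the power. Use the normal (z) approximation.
Power ≈ 0.18

Power calculation (two-sample t-test, normal approximation):
z_β = d · √(n/2) - z_{α/2}
z_β = 0.24 · √(97/2) - 2.576
z_β = 0.24 · 6.964 - 2.576
z_β = -0.904

Power = Φ(z_β) = Φ(-0.904) ≈ 0.183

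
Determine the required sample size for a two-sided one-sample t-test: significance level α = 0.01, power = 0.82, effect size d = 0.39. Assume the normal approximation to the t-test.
n = 81

Sample size formula (one-sample t-test, normal approximation):
n = ((z_{α/2} + z_β) / d)²

z_{α/2} = 2.576 (for α = 0.01, two-sided)
z_β = 0.915 (for power = 0.82)
d = 0.39

n = ((2.576 + 0.915) / 0.39)²
n = (8.951)²
n ≈ 80.12
Round up to the next whole number: n = 81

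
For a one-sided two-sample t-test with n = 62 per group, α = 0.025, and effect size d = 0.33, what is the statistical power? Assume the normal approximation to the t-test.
Power ≈ 0.45

Power calculation (two-sample t-test, normal approximation):
z_β = d · √(n/2) - z_α
z_β = 0.33 · √(62/2) - 1.960
z_β = 0.33 · 5.568 - 1.960
z_β = -0.123

Power = Φ(z_β) = Φ(-0.123) ≈ 0.451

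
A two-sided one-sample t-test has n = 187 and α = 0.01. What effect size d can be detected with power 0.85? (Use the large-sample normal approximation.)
d ≈ 0.26

Minimum detectable effect (one-sample t-test, normal approximation):
d = (z_{α/2} + z_β) / √n
d = (2.576 + 1.036) / √187
d = 3.612 / 13.675
d ≈ 0.26

By Cohen's convention (0.2 small / 0.5 medium / 0.8 large): small effect.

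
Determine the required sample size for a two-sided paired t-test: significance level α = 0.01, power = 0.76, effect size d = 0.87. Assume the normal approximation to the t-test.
n = 15 pairs

Sample size formula (paired t-test, normal approximation):
n = ((z_{α/2} + z_β) / d)²

z_{α/2} = 2.576 (for α = 0.01, two-sided)
z_β = 0.706 (for power = 0.76)
d = 0.87

n = ((2.576 + 0.706) / 0.87)²
n = (3.772)²
n ≈ 14.23
Round up to the next whole number: n = 15 pairs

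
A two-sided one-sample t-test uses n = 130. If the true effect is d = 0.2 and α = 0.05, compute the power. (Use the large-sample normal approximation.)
Power ≈ 0.63

Power calculation (one-sample t-test, normal approximation):
z_β = d · √n - z_{α/2}
z_β = 0.2 · √130 - 1.960
z_β = 0.2 · 11.402 - 1.960
z_β = 0.320

Power = Φ(z_β) = Φ(0.320) ≈ 0.626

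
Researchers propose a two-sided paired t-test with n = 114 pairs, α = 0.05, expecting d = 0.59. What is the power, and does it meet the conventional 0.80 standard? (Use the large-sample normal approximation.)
Power ≈ 1.00; the study is adequately powered (power ≥ 0.80)

Power calculation (paired t-test, normal approximation):
z_β = d · √n - z_{α/2}
z_β = 0.59 · √114 - 1.960
z_β = 0.59 · 10.677 - 1.960
z_β = 4.340

Power = Φ(z_β) = Φ(4.340) ≈ 1.000

Effect size d = 0.59 is medium by Cohen's convention (0.2/0.5/0.8).

Threshold: power ≥ 0.80 is conventionally adequate.
Power ≈ 1.00 → the study is adequately powered (power ≥ 0.80).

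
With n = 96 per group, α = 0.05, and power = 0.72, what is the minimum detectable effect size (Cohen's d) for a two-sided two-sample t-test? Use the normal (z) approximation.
d ≈ 0.37

Minimum detectable effect (two-sample t-test, normal approximation):
d = (z_{α/2} + z_β) / √(n/2)
d = (1.960 + 0.583) / √(96/2)
d = 2.543 / 6.928
d ≈ 0.37

By Cohen's convention (0.2 small / 0.5 medium / 0.8 large): small effect.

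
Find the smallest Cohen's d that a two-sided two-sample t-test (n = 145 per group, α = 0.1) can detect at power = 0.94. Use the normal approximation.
d ≈ 0.38

Minimum detectable effect (two-sample t-test, normal approximation):
d = (z_{α/2} + z_β) / √(n/2)
d = (1.645 + 1.555) / √(145/2)
d = 3.200 / 8.515
d ≈ 0.38

By Cohen's convention (0.2 small / 0.5 medium / 0.8 large): small effect.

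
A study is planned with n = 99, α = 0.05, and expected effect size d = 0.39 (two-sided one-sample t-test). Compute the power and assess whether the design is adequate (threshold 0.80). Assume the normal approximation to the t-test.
Power ≈ 0.97; the study is adequately powered (power ≥ 0.80)

Power calculation (one-sample t-test, normal approximation):
z_β = d · √n - z_{α/2}
z_β = 0.39 · √99 - 1.960
z_β = 0.39 · 9.950 - 1.960
z_β = 1.920

Power = Φ(z_β) = Φ(1.920) ≈ 0.973

Effect size d = 0.39 is small by Cohen's convention (0.2/0.5/0.8).

Threshold: power ≥ 0.80 is conventionally adequate.
Power ≈ 0.97 → the study is adequately powered (power ≥ 0.80).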